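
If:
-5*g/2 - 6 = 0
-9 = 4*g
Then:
No Solution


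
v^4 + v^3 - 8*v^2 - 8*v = v*(v + 1)*(v - 2*sqrt(2))*(v + 2*sqrt(2))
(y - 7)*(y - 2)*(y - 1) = y^3 - 10*y^2 + 23*y - 14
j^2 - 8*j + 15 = (j - 5)*(j - 3)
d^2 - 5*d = d*(d - 5)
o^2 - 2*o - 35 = (o - 7)*(o + 5)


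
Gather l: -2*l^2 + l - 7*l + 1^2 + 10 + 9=-2*l^2 - 6*l + 20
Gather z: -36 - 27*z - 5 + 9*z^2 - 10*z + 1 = 9*z^2 - 37*z - 40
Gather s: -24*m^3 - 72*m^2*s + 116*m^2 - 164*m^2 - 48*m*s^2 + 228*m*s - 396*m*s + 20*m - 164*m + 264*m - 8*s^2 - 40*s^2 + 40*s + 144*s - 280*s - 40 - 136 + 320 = -24*m^3 - 48*m^2 + 120*m + s^2*(-48*m - 48) + s*(-72*m^2 - 168*m - 96) + 144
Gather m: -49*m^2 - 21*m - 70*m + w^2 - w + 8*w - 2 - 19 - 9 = -49*m^2 - 91*m + w^2 + 7*w - 30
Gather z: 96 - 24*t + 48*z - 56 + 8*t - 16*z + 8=-16*t + 32*z + 48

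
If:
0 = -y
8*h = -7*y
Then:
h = 0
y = 0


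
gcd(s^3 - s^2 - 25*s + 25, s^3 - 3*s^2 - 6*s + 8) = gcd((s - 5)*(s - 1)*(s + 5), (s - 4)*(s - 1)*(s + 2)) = s - 1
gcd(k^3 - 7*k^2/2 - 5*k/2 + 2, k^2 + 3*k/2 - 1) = k - 1/2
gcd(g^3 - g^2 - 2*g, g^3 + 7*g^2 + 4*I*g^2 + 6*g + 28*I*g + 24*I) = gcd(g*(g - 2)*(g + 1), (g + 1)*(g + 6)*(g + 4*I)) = g + 1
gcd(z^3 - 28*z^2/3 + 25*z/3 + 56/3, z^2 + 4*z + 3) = z + 1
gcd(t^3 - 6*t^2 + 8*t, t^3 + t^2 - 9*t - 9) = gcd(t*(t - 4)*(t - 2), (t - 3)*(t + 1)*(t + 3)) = 1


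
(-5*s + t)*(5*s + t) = -25*s^2 + t^2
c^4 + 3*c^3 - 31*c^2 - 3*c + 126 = (c - 3)^2*(c + 2)*(c + 7)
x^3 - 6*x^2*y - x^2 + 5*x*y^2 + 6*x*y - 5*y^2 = (x - 1)*(x - 5*y)*(x - y)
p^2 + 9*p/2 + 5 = (p + 2)*(p + 5/2)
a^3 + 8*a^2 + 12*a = a*(a + 2)*(a + 6)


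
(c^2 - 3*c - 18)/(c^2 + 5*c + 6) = (c - 6)/(c + 2)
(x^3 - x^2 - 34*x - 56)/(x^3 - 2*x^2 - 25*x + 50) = (x^3 - x^2 - 34*x - 56)/(x^3 - 2*x^2 - 25*x + 50)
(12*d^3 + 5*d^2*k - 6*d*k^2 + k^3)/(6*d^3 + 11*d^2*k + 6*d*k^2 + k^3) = (12*d^2 - 7*d*k + k^2)/(6*d^2 + 5*d*k + k^2)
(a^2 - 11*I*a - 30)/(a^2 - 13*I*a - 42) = (a - 5*I)/(a - 7*I)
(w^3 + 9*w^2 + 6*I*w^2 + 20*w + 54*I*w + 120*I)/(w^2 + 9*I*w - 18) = (w^2 + 9*w + 20)/(w + 3*I)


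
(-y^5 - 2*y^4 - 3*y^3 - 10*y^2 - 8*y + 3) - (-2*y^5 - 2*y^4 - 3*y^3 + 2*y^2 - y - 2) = y^5 - 12*y^2 - 7*y + 5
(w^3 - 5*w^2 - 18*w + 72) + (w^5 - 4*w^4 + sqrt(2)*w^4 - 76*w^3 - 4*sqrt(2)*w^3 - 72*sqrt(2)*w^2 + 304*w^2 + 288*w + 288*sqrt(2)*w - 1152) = w^5 - 4*w^4 + sqrt(2)*w^4 - 75*w^3 - 4*sqrt(2)*w^3 - 72*sqrt(2)*w^2 + 299*w^2 + 270*w + 288*sqrt(2)*w - 1080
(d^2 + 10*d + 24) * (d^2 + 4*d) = d^4 + 14*d^3 + 64*d^2 + 96*d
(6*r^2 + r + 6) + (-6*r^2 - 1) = r + 5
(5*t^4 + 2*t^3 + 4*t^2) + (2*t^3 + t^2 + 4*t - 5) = 5*t^4 + 4*t^3 + 5*t^2 + 4*t - 5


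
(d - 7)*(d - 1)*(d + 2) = d^3 - 6*d^2 - 9*d + 14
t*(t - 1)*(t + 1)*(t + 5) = t^4 + 5*t^3 - t^2 - 5*t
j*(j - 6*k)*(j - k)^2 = j^4 - 8*j^3*k + 13*j^2*k^2 - 6*j*k^3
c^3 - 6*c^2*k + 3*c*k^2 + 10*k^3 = (c - 5*k)*(c - 2*k)*(c + k)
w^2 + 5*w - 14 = (w - 2)*(w + 7)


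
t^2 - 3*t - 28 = (t - 7)*(t + 4)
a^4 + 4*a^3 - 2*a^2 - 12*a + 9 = (a - 1)^2*(a + 3)^2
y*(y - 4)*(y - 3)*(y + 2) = y^4 - 5*y^3 - 2*y^2 + 24*y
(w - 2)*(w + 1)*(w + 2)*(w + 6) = w^4 + 7*w^3 + 2*w^2 - 28*w - 24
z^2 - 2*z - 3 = (z - 3)*(z + 1)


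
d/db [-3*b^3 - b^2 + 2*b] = -9*b^2 - 2*b + 2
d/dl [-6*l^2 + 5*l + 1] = 5 - 12*l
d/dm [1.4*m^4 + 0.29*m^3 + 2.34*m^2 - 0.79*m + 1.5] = 5.6*m^3 + 0.87*m^2 + 4.68*m - 0.79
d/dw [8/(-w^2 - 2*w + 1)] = 16*(w + 1)/(w^2 + 2*w - 1)^2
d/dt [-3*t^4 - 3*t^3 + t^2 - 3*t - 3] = -12*t^3 - 9*t^2 + 2*t - 3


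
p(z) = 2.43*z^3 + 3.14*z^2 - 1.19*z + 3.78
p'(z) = 7.29*z^2 + 6.28*z - 1.19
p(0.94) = 7.45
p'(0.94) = 11.15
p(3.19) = 110.82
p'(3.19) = 93.03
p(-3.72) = -73.43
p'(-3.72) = 76.33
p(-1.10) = 5.65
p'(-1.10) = 0.72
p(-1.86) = 1.22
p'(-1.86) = 12.35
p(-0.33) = 4.43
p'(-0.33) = -2.47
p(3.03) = 96.60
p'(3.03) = 84.77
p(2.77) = 76.22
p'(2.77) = 72.14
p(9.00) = 2018.88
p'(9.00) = 645.82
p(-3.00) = -30.00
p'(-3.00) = 45.58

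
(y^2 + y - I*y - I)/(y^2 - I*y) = (y + 1)/y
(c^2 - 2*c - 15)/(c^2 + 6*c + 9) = (c - 5)/(c + 3)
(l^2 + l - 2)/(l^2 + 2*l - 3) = (l + 2)/(l + 3)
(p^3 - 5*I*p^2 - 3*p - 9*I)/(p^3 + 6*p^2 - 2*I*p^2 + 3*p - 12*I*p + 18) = (p - 3*I)/(p + 6)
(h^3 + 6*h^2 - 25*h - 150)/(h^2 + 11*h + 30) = h - 5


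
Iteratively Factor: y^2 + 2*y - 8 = (y + 4)*(y - 2)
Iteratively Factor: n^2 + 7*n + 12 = (n + 4)*(n + 3)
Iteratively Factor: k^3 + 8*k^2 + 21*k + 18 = (k + 3)*(k^2 + 5*k + 6) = (k + 3)^2*(k + 2)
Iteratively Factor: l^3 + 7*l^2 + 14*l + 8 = (l + 1)*(l^2 + 6*l + 8) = (l + 1)*(l + 2)*(l + 4)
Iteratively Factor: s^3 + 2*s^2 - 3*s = (s)*(s^2 + 2*s - 3) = s*(s - 1)*(s + 3)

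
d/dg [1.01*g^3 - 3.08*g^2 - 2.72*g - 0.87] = 3.03*g^2 - 6.16*g - 2.72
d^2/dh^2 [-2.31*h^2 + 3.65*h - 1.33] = -4.62000000000000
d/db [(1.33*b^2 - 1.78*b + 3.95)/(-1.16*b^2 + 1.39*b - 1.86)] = (-0.2161*b^2 + 4.2164*b - 2.1797)/(1.3456*b^4 - 3.2248*b^3 + 6.2473*b^2 - 5.1708*b + 3.4596)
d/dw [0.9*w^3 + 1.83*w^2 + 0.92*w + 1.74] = 2.7*w^2 + 3.66*w + 0.92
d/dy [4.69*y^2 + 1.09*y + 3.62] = 9.38*y + 1.09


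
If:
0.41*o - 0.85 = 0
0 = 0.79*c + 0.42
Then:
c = -0.53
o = 2.07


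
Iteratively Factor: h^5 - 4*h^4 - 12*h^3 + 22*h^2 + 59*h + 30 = (h + 2)*(h^4 - 6*h^3 + 22*h + 15) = (h - 3)*(h + 2)*(h^3 - 3*h^2 - 9*h - 5) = (h - 3)*(h + 1)*(h + 2)*(h^2 - 4*h - 5) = (h - 5)*(h - 3)*(h + 1)*(h + 2)*(h + 1)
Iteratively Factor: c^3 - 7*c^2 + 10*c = (c)*(c^2 - 7*c + 10) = c*(c - 5)*(c - 2)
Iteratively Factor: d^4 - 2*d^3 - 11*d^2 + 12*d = (d)*(d^3 - 2*d^2 - 11*d + 12) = d*(d - 4)*(d^2 + 2*d - 3) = d*(d - 4)*(d - 1)*(d + 3)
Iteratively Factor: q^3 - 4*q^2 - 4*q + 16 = (q - 4)*(q^2 - 4) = (q - 4)*(q + 2)*(q - 2)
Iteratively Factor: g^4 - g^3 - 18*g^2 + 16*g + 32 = (g + 1)*(g^3 - 2*g^2 - 16*g + 32) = (g + 1)*(g + 4)*(g^2 - 6*g + 8) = (g - 4)*(g + 1)*(g + 4)*(g - 2)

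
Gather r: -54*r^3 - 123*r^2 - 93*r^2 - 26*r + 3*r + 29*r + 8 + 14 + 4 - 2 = -54*r^3 - 216*r^2 + 6*r + 24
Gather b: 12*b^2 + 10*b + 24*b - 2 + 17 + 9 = 12*b^2 + 34*b + 24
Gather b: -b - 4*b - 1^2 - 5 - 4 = -5*b - 10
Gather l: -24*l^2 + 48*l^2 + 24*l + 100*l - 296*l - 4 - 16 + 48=24*l^2 - 172*l + 28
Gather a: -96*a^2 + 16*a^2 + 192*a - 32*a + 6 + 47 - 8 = -80*a^2 + 160*a + 45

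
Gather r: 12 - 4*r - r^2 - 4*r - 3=-r^2 - 8*r + 9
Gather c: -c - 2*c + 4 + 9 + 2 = 15 - 3*c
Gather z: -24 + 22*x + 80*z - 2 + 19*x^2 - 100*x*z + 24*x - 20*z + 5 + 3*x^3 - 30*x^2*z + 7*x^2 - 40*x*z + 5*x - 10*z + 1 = 3*x^3 + 26*x^2 + 51*x + z*(-30*x^2 - 140*x + 50) - 20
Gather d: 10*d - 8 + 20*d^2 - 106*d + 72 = 20*d^2 - 96*d + 64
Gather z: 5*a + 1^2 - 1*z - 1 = 5*a - z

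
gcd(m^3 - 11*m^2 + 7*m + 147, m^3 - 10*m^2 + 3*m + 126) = m^2 - 4*m - 21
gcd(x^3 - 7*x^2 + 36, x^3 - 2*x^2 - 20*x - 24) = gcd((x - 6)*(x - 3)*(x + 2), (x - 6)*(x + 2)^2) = x^2 - 4*x - 12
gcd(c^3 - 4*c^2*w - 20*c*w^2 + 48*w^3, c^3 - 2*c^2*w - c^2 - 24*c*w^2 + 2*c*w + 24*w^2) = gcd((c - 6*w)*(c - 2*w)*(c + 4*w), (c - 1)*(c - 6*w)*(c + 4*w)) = -c^2 + 2*c*w + 24*w^2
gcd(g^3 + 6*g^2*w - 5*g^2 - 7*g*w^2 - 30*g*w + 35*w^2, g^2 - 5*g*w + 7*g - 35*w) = 1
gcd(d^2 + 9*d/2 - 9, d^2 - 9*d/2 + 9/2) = d - 3/2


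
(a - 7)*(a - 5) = a^2 - 12*a + 35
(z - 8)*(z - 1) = z^2 - 9*z + 8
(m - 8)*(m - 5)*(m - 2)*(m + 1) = m^4 - 14*m^3 + 51*m^2 - 14*m - 80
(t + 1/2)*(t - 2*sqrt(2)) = t^2 - 2*sqrt(2)*t + t/2 - sqrt(2)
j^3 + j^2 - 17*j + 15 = (j - 3)*(j - 1)*(j + 5)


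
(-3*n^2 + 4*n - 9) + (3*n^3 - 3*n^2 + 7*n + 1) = 3*n^3 - 6*n^2 + 11*n - 8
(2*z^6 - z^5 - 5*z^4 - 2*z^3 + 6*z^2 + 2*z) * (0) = 0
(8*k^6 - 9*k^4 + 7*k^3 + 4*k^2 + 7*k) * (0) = 0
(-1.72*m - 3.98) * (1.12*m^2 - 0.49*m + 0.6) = -1.9264*m^3 - 3.6148*m^2 + 0.9182*m - 2.388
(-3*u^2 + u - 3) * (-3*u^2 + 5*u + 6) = 9*u^4 - 18*u^3 - 4*u^2 - 9*u - 18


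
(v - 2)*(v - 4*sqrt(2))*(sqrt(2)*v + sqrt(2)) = sqrt(2)*v^3 - 8*v^2 - sqrt(2)*v^2 - 2*sqrt(2)*v + 8*v + 16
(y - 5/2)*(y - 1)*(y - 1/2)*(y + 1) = y^4 - 3*y^3 + y^2/4 + 3*y - 5/4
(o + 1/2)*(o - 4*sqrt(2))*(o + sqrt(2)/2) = o^3 - 7*sqrt(2)*o^2/2 + o^2/2 - 4*o - 7*sqrt(2)*o/4 - 2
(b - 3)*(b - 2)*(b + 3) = b^3 - 2*b^2 - 9*b + 18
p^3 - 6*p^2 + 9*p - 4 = (p - 4)*(p - 1)^2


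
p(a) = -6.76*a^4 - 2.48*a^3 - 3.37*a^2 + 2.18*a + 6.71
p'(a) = -27.04*a^3 - 7.44*a^2 - 6.74*a + 2.18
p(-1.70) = -51.01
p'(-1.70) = 124.98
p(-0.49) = 4.73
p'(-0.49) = 6.88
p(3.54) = -1199.42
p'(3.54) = -1314.46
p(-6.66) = -12724.43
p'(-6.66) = 7704.90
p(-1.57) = -36.49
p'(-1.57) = 99.06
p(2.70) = -420.04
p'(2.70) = -602.48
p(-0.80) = 1.31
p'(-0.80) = 16.65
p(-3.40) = -845.55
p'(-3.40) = 1001.87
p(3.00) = -631.60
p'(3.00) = -815.08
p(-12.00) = -136394.65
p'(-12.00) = 45736.82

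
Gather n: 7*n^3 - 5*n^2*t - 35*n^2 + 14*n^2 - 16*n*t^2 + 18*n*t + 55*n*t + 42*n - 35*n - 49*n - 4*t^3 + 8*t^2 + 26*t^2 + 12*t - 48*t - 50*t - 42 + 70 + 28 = 7*n^3 + n^2*(-5*t - 21) + n*(-16*t^2 + 73*t - 42) - 4*t^3 + 34*t^2 - 86*t + 56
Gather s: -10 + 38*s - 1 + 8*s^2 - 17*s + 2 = 8*s^2 + 21*s - 9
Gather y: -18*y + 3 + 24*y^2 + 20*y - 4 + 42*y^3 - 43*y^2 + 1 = 42*y^3 - 19*y^2 + 2*y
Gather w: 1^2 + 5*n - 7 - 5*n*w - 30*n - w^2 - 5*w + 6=-25*n - w^2 + w*(-5*n - 5)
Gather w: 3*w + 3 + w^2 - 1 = w^2 + 3*w + 2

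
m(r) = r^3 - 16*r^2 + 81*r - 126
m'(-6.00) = 381.00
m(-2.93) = -525.84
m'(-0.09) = 83.90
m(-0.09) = -133.42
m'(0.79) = 57.59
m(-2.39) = -424.64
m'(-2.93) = 200.51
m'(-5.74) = 363.52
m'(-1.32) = 128.47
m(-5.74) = -1307.22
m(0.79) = -71.50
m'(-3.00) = 204.00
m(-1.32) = -263.10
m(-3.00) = -540.00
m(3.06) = 0.70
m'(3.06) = 11.17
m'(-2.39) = 174.62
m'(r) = 3*r^2 - 32*r + 81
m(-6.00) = -1404.00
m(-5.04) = -1068.69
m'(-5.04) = 318.48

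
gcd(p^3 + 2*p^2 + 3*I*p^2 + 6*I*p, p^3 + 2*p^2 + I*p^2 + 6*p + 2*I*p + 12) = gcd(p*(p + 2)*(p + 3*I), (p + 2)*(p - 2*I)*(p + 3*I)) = p^2 + p*(2 + 3*I) + 6*I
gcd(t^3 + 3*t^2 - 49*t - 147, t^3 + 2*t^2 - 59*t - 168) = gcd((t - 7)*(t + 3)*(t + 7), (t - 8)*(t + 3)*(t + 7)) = t^2 + 10*t + 21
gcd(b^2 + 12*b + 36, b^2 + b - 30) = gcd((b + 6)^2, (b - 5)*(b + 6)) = b + 6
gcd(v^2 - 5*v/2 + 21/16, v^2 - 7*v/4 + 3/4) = v - 3/4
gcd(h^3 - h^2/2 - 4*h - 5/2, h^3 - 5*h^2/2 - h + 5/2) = h^2 - 3*h/2 - 5/2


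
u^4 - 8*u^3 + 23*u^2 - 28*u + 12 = (u - 3)*(u - 2)^2*(u - 1)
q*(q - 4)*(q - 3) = q^3 - 7*q^2 + 12*q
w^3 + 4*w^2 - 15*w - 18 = (w - 3)*(w + 1)*(w + 6)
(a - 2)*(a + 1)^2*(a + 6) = a^4 + 6*a^3 - 3*a^2 - 20*a - 12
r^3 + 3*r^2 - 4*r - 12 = (r - 2)*(r + 2)*(r + 3)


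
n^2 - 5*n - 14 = (n - 7)*(n + 2)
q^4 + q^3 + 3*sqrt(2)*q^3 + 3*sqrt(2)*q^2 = q^2*(q + 1)*(q + 3*sqrt(2))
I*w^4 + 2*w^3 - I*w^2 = w^2*(w - I)*(I*w + 1)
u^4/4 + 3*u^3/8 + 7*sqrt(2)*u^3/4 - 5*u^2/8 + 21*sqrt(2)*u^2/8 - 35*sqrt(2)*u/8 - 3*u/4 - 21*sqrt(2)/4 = (u/2 + 1/2)*(u/2 + 1)*(u - 3/2)*(u + 7*sqrt(2))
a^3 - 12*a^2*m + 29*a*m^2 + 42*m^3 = (a - 7*m)*(a - 6*m)*(a + m)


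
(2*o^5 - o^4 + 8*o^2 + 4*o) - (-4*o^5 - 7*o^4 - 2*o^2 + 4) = 6*o^5 + 6*o^4 + 10*o^2 + 4*o - 4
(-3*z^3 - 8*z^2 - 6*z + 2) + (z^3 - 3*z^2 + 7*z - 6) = -2*z^3 - 11*z^2 + z - 4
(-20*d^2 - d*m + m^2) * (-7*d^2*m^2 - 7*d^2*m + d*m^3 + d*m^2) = 140*d^4*m^2 + 140*d^4*m - 13*d^3*m^3 - 13*d^3*m^2 - 8*d^2*m^4 - 8*d^2*m^3 + d*m^5 + d*m^4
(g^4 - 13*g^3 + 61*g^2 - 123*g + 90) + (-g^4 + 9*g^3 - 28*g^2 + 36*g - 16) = -4*g^3 + 33*g^2 - 87*g + 74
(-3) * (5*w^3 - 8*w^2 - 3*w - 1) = -15*w^3 + 24*w^2 + 9*w + 3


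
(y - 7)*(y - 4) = y^2 - 11*y + 28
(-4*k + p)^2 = 16*k^2 - 8*k*p + p^2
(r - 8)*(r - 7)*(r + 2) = r^3 - 13*r^2 + 26*r + 112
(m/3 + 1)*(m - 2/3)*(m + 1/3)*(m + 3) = m^4/3 + 17*m^3/9 + 61*m^2/27 - 13*m/9 - 2/3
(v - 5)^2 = v^2 - 10*v + 25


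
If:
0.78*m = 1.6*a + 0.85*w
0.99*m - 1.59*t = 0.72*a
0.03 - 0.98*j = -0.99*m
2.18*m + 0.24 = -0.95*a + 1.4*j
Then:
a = -0.331032478384073*w - 0.0782096926542178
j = 0.414893451386222*w - 0.131454936112351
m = 0.410702608442927*w - 0.160430138777883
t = 0.405621991694988*w - 0.0644747538862057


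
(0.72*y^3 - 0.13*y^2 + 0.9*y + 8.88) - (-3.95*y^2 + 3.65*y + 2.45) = 0.72*y^3 + 3.82*y^2 - 2.75*y + 6.43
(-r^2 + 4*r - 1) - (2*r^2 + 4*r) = -3*r^2 - 1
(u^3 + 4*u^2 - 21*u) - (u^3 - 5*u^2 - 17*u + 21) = 9*u^2 - 4*u - 21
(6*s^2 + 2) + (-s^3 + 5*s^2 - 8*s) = -s^3 + 11*s^2 - 8*s + 2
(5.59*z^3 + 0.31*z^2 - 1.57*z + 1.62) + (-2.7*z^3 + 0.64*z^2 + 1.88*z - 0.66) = 2.89*z^3 + 0.95*z^2 + 0.31*z + 0.96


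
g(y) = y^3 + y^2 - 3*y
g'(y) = 3*y^2 + 2*y - 3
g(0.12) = -0.34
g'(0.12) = -2.72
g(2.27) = 10.04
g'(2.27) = 17.00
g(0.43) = -1.03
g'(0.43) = -1.59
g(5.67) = 197.42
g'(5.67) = 104.79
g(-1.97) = 2.15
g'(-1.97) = 4.70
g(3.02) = 27.60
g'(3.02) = 30.40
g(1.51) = 1.19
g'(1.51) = 6.86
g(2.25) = 9.70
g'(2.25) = 16.69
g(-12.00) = -1548.00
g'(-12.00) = 405.00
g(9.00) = 783.00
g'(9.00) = 258.00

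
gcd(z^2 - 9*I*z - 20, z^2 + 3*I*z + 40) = z - 5*I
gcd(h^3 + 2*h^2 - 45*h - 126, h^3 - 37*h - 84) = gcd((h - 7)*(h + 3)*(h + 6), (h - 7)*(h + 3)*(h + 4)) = h^2 - 4*h - 21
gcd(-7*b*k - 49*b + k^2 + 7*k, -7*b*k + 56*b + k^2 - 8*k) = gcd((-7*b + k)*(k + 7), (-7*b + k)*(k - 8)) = 7*b - k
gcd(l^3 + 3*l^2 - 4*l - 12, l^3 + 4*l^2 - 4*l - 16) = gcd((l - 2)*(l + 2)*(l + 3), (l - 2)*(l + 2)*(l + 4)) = l^2 - 4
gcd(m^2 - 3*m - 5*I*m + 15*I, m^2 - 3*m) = m - 3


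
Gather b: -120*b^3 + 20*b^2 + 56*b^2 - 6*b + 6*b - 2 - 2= -120*b^3 + 76*b^2 - 4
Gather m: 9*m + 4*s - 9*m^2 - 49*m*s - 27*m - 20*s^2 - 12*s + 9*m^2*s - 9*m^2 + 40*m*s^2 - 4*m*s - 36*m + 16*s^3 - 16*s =m^2*(9*s - 18) + m*(40*s^2 - 53*s - 54) + 16*s^3 - 20*s^2 - 24*s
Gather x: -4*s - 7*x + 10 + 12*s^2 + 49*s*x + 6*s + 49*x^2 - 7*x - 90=12*s^2 + 2*s + 49*x^2 + x*(49*s - 14) - 80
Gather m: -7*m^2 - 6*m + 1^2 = -7*m^2 - 6*m + 1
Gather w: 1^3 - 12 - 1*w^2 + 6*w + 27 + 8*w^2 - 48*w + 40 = 7*w^2 - 42*w + 56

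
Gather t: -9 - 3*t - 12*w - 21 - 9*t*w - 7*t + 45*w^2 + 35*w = t*(-9*w - 10) + 45*w^2 + 23*w - 30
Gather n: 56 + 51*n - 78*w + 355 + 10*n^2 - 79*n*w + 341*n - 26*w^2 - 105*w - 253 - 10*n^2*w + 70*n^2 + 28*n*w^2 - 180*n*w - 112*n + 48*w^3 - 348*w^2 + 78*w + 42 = n^2*(80 - 10*w) + n*(28*w^2 - 259*w + 280) + 48*w^3 - 374*w^2 - 105*w + 200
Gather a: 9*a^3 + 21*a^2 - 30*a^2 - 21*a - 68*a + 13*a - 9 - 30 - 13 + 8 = 9*a^3 - 9*a^2 - 76*a - 44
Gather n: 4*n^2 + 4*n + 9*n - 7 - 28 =4*n^2 + 13*n - 35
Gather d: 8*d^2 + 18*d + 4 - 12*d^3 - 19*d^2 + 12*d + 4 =-12*d^3 - 11*d^2 + 30*d + 8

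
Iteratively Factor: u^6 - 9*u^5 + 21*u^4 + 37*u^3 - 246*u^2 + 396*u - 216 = (u - 2)*(u^5 - 7*u^4 + 7*u^3 + 51*u^2 - 144*u + 108) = (u - 2)^2*(u^4 - 5*u^3 - 3*u^2 + 45*u - 54) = (u - 3)*(u - 2)^2*(u^3 - 2*u^2 - 9*u + 18) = (u - 3)^2*(u - 2)^2*(u^2 + u - 6) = (u - 3)^2*(u - 2)^2*(u + 3)*(u - 2)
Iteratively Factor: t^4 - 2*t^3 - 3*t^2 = (t)*(t^3 - 2*t^2 - 3*t) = t*(t - 3)*(t^2 + t) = t*(t - 3)*(t + 1)*(t)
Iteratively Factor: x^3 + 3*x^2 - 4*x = (x - 1)*(x^2 + 4*x) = (x - 1)*(x + 4)*(x)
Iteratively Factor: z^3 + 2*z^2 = (z)*(z^2 + 2*z) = z*(z + 2)*(z)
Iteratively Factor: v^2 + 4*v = (v + 4)*(v)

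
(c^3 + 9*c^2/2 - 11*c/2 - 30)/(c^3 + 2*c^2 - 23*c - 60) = (c - 5/2)/(c - 5)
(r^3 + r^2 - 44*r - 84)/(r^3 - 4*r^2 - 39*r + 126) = (r + 2)/(r - 3)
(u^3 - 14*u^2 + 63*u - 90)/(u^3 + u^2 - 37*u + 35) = (u^2 - 9*u + 18)/(u^2 + 6*u - 7)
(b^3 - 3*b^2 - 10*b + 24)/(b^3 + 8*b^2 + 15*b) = (b^2 - 6*b + 8)/(b*(b + 5))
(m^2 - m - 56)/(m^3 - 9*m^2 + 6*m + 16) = (m + 7)/(m^2 - m - 2)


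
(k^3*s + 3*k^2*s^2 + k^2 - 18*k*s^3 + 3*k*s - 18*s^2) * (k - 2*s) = k^4*s + k^3*s^2 + k^3 - 24*k^2*s^3 + k^2*s + 36*k*s^4 - 24*k*s^2 + 36*s^3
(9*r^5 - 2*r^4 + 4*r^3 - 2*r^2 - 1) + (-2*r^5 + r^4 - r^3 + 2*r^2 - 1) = 7*r^5 - r^4 + 3*r^3 - 2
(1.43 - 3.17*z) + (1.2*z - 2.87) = -1.97*z - 1.44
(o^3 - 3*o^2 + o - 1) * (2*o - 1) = 2*o^4 - 7*o^3 + 5*o^2 - 3*o + 1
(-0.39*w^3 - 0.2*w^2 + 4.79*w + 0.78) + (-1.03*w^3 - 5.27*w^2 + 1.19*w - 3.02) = -1.42*w^3 - 5.47*w^2 + 5.98*w - 2.24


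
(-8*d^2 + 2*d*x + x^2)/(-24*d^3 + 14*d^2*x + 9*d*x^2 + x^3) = (-2*d + x)/(-6*d^2 + 5*d*x + x^2)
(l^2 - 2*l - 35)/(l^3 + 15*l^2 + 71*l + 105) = (l - 7)/(l^2 + 10*l + 21)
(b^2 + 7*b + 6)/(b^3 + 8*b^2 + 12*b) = (b + 1)/(b*(b + 2))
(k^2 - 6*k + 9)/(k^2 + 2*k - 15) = (k - 3)/(k + 5)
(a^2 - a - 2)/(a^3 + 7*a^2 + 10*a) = (a^2 - a - 2)/(a*(a^2 + 7*a + 10))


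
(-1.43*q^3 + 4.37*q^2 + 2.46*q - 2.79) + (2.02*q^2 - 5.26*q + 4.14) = -1.43*q^3 + 6.39*q^2 - 2.8*q + 1.35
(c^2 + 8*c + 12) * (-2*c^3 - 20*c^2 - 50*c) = -2*c^5 - 36*c^4 - 234*c^3 - 640*c^2 - 600*c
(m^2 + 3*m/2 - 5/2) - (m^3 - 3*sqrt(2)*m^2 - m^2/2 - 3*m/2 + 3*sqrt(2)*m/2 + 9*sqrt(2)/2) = -m^3 + 3*m^2/2 + 3*sqrt(2)*m^2 - 3*sqrt(2)*m/2 + 3*m - 9*sqrt(2)/2 - 5/2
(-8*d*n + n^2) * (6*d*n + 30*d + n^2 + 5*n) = -48*d^2*n^2 - 240*d^2*n - 2*d*n^3 - 10*d*n^2 + n^4 + 5*n^3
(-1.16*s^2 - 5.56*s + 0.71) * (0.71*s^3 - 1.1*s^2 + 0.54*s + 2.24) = -0.8236*s^5 - 2.6716*s^4 + 5.9937*s^3 - 6.3818*s^2 - 12.071*s + 1.5904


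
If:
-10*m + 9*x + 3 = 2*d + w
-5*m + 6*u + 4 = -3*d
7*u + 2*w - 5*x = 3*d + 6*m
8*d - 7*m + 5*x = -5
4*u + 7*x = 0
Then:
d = -5167/13111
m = 4457/13111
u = -349/1873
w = 2523/1873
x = 1396/13111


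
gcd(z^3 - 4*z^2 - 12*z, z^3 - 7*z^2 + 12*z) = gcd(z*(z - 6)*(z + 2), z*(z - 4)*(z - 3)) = z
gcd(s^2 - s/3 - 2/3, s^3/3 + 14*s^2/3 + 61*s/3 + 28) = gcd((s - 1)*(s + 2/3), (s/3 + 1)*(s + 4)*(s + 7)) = 1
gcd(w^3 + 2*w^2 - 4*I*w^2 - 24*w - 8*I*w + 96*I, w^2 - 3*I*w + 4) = w - 4*I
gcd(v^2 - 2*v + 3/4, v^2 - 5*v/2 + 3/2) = v - 3/2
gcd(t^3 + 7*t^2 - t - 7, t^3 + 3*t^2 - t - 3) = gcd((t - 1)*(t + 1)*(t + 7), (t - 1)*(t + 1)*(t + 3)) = t^2 - 1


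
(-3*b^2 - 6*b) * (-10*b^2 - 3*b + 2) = 30*b^4 + 69*b^3 + 12*b^2 - 12*b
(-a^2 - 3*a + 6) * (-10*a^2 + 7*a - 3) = 10*a^4 + 23*a^3 - 78*a^2 + 51*a - 18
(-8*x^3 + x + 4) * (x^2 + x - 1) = -8*x^5 - 8*x^4 + 9*x^3 + 5*x^2 + 3*x - 4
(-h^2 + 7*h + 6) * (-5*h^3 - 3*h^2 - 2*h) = 5*h^5 - 32*h^4 - 49*h^3 - 32*h^2 - 12*h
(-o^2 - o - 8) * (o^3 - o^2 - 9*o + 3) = -o^5 + 2*o^3 + 14*o^2 + 69*o - 24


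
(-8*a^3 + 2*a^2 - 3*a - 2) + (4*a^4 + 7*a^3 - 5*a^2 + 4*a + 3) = 4*a^4 - a^3 - 3*a^2 + a + 1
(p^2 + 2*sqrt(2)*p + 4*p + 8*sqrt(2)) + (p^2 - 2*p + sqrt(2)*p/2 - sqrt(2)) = 2*p^2 + 2*p + 5*sqrt(2)*p/2 + 7*sqrt(2)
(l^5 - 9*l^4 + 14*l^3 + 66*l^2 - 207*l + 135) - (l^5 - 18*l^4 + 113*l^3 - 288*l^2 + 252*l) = 9*l^4 - 99*l^3 + 354*l^2 - 459*l + 135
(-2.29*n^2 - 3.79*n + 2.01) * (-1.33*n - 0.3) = 3.0457*n^3 + 5.7277*n^2 - 1.5363*n - 0.603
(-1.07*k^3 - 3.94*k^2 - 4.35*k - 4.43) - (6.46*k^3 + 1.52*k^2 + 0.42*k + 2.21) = -7.53*k^3 - 5.46*k^2 - 4.77*k - 6.64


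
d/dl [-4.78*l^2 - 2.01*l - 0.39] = -9.56*l - 2.01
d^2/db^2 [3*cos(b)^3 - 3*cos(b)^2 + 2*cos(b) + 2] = -17*cos(b)/4 + 6*cos(2*b) - 27*cos(3*b)/4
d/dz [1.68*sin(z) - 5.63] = 1.68*cos(z)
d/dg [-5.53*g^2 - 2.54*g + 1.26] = -11.06*g - 2.54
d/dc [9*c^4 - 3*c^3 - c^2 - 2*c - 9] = 36*c^3 - 9*c^2 - 2*c - 2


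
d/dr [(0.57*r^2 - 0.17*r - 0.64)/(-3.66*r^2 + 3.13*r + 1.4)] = (1.1619*r^2 - 3.0888*r + 1.7652)/(13.3956*r^4 - 22.9116*r^3 - 0.4511*r^2 + 8.764*r + 1.96)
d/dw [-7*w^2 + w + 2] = 1 - 14*w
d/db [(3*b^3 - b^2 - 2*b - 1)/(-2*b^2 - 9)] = (-6*b^4 - 85*b^2 + 14*b + 18)/(4*b^4 + 36*b^2 + 81)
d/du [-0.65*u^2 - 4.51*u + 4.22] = -1.3*u - 4.51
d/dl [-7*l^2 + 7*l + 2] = 7 - 14*l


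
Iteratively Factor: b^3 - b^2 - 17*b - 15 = (b - 5)*(b^2 + 4*b + 3) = (b - 5)*(b + 3)*(b + 1)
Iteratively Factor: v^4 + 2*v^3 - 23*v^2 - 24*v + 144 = (v - 3)*(v^3 + 5*v^2 - 8*v - 48) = (v - 3)*(v + 4)*(v^2 + v - 12) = (v - 3)*(v + 4)^2*(v - 3)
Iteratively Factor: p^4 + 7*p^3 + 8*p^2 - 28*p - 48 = (p + 2)*(p^3 + 5*p^2 - 2*p - 24) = (p + 2)*(p + 4)*(p^2 + p - 6) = (p + 2)*(p + 3)*(p + 4)*(p - 2)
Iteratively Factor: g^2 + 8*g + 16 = (g + 4)*(g + 4)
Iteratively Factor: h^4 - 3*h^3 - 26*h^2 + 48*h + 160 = (h + 2)*(h^3 - 5*h^2 - 16*h + 80) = (h - 4)*(h + 2)*(h^2 - h - 20) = (h - 4)*(h + 2)*(h + 4)*(h - 5)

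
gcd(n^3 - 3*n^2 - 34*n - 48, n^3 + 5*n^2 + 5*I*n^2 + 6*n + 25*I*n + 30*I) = n^2 + 5*n + 6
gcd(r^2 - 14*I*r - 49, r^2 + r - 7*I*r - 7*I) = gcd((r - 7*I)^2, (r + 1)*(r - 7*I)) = r - 7*I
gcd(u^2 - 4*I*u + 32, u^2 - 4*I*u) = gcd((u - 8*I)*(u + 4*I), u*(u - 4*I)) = 1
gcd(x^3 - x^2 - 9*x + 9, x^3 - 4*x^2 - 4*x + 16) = 1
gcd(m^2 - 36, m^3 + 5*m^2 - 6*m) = m + 6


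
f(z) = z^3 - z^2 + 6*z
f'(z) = 3*z^2 - 2*z + 6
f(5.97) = 212.96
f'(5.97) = 100.98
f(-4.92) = -172.82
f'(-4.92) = 88.46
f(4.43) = 93.89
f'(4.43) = 56.01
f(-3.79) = -91.54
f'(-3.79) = 56.67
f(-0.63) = -4.43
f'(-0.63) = 8.45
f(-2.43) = -34.83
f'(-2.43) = 28.57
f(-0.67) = -4.77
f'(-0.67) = 8.69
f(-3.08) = -57.18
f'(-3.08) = 40.62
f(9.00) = 702.00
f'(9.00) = 231.00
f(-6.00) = -288.00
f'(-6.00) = 126.00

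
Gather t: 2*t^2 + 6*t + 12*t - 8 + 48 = 2*t^2 + 18*t + 40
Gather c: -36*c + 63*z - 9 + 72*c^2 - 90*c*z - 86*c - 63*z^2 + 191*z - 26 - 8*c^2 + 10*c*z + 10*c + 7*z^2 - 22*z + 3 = 64*c^2 + c*(-80*z - 112) - 56*z^2 + 232*z - 32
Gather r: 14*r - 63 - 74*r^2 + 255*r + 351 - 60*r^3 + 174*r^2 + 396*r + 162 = -60*r^3 + 100*r^2 + 665*r + 450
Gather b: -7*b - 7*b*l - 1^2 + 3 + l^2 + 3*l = b*(-7*l - 7) + l^2 + 3*l + 2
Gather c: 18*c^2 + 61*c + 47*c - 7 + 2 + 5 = 18*c^2 + 108*c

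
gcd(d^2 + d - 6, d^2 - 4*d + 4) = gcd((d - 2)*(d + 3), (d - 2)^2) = d - 2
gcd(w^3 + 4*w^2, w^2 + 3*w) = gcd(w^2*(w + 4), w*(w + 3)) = w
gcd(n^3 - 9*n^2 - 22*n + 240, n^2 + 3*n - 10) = n + 5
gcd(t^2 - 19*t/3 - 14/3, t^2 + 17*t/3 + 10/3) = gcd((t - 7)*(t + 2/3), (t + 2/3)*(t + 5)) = t + 2/3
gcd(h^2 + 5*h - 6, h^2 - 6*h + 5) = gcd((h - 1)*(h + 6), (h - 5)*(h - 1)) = h - 1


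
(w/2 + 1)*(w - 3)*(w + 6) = w^3/2 + 5*w^2/2 - 6*w - 18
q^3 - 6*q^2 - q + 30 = (q - 5)*(q - 3)*(q + 2)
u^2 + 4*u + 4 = (u + 2)^2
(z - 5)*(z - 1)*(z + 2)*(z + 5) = z^4 + z^3 - 27*z^2 - 25*z + 50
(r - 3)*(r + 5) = r^2 + 2*r - 15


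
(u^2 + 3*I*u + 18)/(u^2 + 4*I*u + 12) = (u - 3*I)/(u - 2*I)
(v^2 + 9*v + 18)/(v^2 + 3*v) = (v + 6)/v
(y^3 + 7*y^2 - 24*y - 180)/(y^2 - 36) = (y^2 + y - 30)/(y - 6)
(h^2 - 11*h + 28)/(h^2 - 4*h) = (h - 7)/h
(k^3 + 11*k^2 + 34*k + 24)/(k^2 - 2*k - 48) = (k^2 + 5*k + 4)/(k - 8)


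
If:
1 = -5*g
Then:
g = -1/5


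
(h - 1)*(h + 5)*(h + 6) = h^3 + 10*h^2 + 19*h - 30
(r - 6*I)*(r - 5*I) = r^2 - 11*I*r - 30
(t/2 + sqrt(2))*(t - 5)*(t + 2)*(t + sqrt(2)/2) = t^4/2 - 3*t^3/2 + 5*sqrt(2)*t^3/4 - 15*sqrt(2)*t^2/4 - 4*t^2 - 25*sqrt(2)*t/2 - 3*t - 10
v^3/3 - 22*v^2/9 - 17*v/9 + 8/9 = (v/3 + 1/3)*(v - 8)*(v - 1/3)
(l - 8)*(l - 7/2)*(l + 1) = l^3 - 21*l^2/2 + 33*l/2 + 28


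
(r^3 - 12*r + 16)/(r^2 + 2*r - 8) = r - 2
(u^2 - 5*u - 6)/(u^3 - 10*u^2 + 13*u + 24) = (u - 6)/(u^2 - 11*u + 24)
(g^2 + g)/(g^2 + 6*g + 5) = g/(g + 5)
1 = 1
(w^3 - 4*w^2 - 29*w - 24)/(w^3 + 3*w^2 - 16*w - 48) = (w^2 - 7*w - 8)/(w^2 - 16)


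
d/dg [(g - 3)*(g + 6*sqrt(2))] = 2*g - 3 + 6*sqrt(2)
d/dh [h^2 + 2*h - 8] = 2*h + 2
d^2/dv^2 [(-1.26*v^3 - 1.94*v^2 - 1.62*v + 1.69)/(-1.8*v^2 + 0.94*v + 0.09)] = (7.105427357601e-15*v^5 + 19.697472*v^3 - 30.328344*v^2 + 18.792756*v - 3.776804)/(5.832*v^6 - 9.1368*v^5 + 3.89664*v^4 + 0.0830960000000003*v^3 - 0.194832*v^2 - 0.022842*v - 0.000729)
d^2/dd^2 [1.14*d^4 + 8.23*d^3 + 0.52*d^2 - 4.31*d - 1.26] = 13.68*d^2 + 49.38*d + 1.04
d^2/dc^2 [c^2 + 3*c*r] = 2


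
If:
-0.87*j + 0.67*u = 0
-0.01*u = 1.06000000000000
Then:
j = -81.63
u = -106.00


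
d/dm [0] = 0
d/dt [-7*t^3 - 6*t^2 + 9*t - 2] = -21*t^2 - 12*t + 9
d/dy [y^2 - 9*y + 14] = 2*y - 9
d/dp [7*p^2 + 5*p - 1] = 14*p + 5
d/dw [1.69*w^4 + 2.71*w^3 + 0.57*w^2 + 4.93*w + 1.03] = 6.76*w^3 + 8.13*w^2 + 1.14*w + 4.93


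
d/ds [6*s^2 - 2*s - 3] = 12*s - 2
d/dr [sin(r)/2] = cos(r)/2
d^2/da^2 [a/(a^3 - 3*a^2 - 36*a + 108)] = 6*(3*a*(-a^2 + 2*a + 12)^2 + (-a^2 - a*(a - 1) + 2*a + 12)*(a^3 - 3*a^2 - 36*a + 108))/(a^3 - 3*a^2 - 36*a + 108)^3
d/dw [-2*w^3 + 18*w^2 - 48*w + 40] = -6*w^2 + 36*w - 48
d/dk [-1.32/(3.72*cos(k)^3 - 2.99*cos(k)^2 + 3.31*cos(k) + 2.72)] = (-14.7312*cos(k)^2 + 7.8936*cos(k) - 4.3692)*sin(k)/(3.72*cos(k)^3 - 2.99*cos(k)^2 + 3.31*cos(k) + 2.72)^2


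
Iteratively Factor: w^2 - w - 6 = (w + 2)*(w - 3)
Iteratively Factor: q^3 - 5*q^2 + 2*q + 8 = (q + 1)*(q^2 - 6*q + 8) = (q - 2)*(q + 1)*(q - 4)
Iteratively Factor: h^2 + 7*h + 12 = (h + 3)*(h + 4)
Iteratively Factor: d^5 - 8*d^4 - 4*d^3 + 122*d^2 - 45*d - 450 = (d - 5)*(d^4 - 3*d^3 - 19*d^2 + 27*d + 90) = (d - 5)*(d - 3)*(d^3 - 19*d - 30) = (d - 5)^2*(d - 3)*(d^2 + 5*d + 6) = (d - 5)^2*(d - 3)*(d + 3)*(d + 2)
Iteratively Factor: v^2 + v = (v + 1)*(v)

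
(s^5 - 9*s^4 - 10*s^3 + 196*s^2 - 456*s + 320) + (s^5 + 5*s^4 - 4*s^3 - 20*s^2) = 2*s^5 - 4*s^4 - 14*s^3 + 176*s^2 - 456*s + 320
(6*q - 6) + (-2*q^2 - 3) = -2*q^2 + 6*q - 9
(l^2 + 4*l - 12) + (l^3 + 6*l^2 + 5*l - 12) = l^3 + 7*l^2 + 9*l - 24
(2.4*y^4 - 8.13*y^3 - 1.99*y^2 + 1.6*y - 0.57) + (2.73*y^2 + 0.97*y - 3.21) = 2.4*y^4 - 8.13*y^3 + 0.74*y^2 + 2.57*y - 3.78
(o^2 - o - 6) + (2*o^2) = 3*o^2 - o - 6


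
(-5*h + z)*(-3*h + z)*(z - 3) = 15*h^2*z - 45*h^2 - 8*h*z^2 + 24*h*z + z^3 - 3*z^2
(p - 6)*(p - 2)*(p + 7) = p^3 - p^2 - 44*p + 84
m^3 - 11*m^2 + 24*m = m*(m - 8)*(m - 3)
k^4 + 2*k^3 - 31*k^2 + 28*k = k*(k - 4)*(k - 1)*(k + 7)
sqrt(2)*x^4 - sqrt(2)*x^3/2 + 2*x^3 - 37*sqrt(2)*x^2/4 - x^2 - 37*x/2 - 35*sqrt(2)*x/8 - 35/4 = (x - 7/2)*(x + 5/2)*(x + sqrt(2))*(sqrt(2)*x + sqrt(2)/2)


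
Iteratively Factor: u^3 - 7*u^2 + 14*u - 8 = (u - 1)*(u^2 - 6*u + 8) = (u - 4)*(u - 1)*(u - 2)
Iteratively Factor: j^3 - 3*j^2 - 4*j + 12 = (j - 2)*(j^2 - j - 6) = (j - 3)*(j - 2)*(j + 2)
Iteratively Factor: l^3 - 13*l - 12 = (l + 1)*(l^2 - l - 12) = (l - 4)*(l + 1)*(l + 3)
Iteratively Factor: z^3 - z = (z - 1)*(z^2 + z) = (z - 1)*(z + 1)*(z)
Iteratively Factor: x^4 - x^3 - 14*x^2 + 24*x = (x)*(x^3 - x^2 - 14*x + 24) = x*(x - 3)*(x^2 + 2*x - 8) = x*(x - 3)*(x - 2)*(x + 4)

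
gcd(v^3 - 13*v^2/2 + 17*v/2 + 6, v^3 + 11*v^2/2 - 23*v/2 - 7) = v + 1/2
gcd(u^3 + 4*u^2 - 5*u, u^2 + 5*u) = u^2 + 5*u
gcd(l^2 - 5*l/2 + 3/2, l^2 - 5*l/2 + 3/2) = l^2 - 5*l/2 + 3/2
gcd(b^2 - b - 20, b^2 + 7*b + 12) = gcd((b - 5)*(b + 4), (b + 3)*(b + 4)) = b + 4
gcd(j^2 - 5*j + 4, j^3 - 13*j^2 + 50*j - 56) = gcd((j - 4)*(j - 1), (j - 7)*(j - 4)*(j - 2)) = j - 4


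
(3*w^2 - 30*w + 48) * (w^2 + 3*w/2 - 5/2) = 3*w^4 - 51*w^3/2 - 9*w^2/2 + 147*w - 120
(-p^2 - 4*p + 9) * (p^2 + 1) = -p^4 - 4*p^3 + 8*p^2 - 4*p + 9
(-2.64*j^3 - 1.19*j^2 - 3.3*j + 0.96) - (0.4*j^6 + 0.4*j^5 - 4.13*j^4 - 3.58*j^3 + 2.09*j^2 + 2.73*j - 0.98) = -0.4*j^6 - 0.4*j^5 + 4.13*j^4 + 0.94*j^3 - 3.28*j^2 - 6.03*j + 1.94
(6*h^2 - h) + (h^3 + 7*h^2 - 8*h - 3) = h^3 + 13*h^2 - 9*h - 3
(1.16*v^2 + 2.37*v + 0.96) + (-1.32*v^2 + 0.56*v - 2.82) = -0.16*v^2 + 2.93*v - 1.86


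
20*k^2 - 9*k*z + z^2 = (-5*k + z)*(-4*k + z)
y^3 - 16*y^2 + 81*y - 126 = (y - 7)*(y - 6)*(y - 3)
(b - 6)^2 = b^2 - 12*b + 36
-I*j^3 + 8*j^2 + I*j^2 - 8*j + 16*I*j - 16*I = (j + 4*I)^2*(-I*j + I)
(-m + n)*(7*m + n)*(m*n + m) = -7*m^3*n - 7*m^3 + 6*m^2*n^2 + 6*m^2*n + m*n^3 + m*n^2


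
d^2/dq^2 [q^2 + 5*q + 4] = 2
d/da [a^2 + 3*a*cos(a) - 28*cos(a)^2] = -3*a*sin(a) + 2*a + 28*sin(2*a) + 3*cos(a)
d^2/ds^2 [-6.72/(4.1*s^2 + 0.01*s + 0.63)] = (225.9264*s^2 + 0.55104*s - 6.72*(8.2*s + 0.01)*(16.4*s + 0.02) + 34.71552)/(4.1*s^2 + 0.01*s + 0.63)^3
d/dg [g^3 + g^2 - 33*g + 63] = 3*g^2 + 2*g - 33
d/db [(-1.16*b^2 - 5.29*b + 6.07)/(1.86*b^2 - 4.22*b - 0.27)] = (14.7346*b^2 - 21.954*b + 27.0437)/(3.4596*b^4 - 15.6984*b^3 + 16.804*b^2 + 2.2788*b + 0.0729)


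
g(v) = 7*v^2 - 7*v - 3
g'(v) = 14*v - 7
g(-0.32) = -0.04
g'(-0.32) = -11.48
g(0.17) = -3.99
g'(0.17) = -4.62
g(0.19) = -4.08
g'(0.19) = -4.34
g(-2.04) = 40.41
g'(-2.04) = -35.56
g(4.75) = 121.69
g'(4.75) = 59.50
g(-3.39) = 101.17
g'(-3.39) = -54.46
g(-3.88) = 129.54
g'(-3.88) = -61.32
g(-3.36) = 99.55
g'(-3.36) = -54.04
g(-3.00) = 81.00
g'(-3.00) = -49.00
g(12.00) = 921.00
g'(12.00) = 161.00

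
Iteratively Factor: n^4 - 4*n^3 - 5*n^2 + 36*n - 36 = (n - 2)*(n^3 - 2*n^2 - 9*n + 18) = (n - 2)^2*(n^2 - 9) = (n - 3)*(n - 2)^2*(n + 3)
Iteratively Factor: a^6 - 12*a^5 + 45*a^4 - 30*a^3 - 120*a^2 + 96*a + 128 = (a - 4)*(a^5 - 8*a^4 + 13*a^3 + 22*a^2 - 32*a - 32) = (a - 4)^2*(a^4 - 4*a^3 - 3*a^2 + 10*a + 8) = (a - 4)^2*(a - 2)*(a^3 - 2*a^2 - 7*a - 4) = (a - 4)^3*(a - 2)*(a^2 + 2*a + 1) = (a - 4)^3*(a - 2)*(a + 1)*(a + 1)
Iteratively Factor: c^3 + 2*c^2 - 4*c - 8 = (c - 2)*(c^2 + 4*c + 4) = (c - 2)*(c + 2)*(c + 2)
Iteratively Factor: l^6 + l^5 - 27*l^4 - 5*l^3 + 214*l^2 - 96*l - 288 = (l - 2)*(l^5 + 3*l^4 - 21*l^3 - 47*l^2 + 120*l + 144) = (l - 3)*(l - 2)*(l^4 + 6*l^3 - 3*l^2 - 56*l - 48) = (l - 3)*(l - 2)*(l + 4)*(l^3 + 2*l^2 - 11*l - 12) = (l - 3)^2*(l - 2)*(l + 4)*(l^2 + 5*l + 4) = (l - 3)^2*(l - 2)*(l + 1)*(l + 4)*(l + 4)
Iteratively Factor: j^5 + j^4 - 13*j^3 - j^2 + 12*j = (j - 3)*(j^4 + 4*j^3 - j^2 - 4*j) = (j - 3)*(j - 1)*(j^3 + 5*j^2 + 4*j) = (j - 3)*(j - 1)*(j + 4)*(j^2 + j) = j*(j - 3)*(j - 1)*(j + 4)*(j + 1)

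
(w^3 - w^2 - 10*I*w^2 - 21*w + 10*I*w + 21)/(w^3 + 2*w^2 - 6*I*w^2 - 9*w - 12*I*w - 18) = (w^2 - w*(1 + 7*I) + 7*I)/(w^2 + w*(2 - 3*I) - 6*I)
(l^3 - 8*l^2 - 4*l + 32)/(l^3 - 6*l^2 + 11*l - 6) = (l^2 - 6*l - 16)/(l^2 - 4*l + 3)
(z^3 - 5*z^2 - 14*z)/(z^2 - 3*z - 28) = z*(z + 2)/(z + 4)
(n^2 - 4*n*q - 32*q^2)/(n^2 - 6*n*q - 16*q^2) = (n + 4*q)/(n + 2*q)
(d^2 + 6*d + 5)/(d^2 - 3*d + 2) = (d^2 + 6*d + 5)/(d^2 - 3*d + 2)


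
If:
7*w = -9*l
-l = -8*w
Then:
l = 0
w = 0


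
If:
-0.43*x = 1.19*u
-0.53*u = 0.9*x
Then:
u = 0.00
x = 0.00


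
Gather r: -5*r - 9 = -5*r - 9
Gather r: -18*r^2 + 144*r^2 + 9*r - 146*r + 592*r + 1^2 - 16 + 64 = 126*r^2 + 455*r + 49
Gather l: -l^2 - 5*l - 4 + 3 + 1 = -l^2 - 5*l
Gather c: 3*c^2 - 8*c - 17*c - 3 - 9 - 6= 3*c^2 - 25*c - 18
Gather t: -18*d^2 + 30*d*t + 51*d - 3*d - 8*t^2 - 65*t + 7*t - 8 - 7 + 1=-18*d^2 + 48*d - 8*t^2 + t*(30*d - 58) - 14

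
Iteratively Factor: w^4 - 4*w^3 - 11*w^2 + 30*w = (w - 2)*(w^3 - 2*w^2 - 15*w) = w*(w - 2)*(w^2 - 2*w - 15) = w*(w - 5)*(w - 2)*(w + 3)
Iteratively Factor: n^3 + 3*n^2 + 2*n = (n)*(n^2 + 3*n + 2) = n*(n + 2)*(n + 1)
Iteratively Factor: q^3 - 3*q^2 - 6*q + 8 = (q - 1)*(q^2 - 2*q - 8) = (q - 1)*(q + 2)*(q - 4)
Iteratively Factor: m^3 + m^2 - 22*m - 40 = (m + 4)*(m^2 - 3*m - 10) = (m - 5)*(m + 4)*(m + 2)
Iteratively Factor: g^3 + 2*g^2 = (g)*(g^2 + 2*g) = g*(g + 2)*(g)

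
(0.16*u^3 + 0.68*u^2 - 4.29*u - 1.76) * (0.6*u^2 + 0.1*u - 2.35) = 0.096*u^5 + 0.424*u^4 - 2.882*u^3 - 3.083*u^2 + 9.9055*u + 4.136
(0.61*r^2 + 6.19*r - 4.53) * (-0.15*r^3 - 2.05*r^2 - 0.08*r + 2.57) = -0.0915*r^5 - 2.179*r^4 - 12.0588*r^3 + 10.359*r^2 + 16.2707*r - 11.6421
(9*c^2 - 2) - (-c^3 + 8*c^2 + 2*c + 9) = c^3 + c^2 - 2*c - 11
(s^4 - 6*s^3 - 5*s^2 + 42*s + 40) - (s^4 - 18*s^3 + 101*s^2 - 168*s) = 12*s^3 - 106*s^2 + 210*s + 40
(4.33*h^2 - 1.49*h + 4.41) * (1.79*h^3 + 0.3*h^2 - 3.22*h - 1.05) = 7.7507*h^5 - 1.3681*h^4 - 6.4957*h^3 + 1.5743*h^2 - 12.6357*h - 4.6305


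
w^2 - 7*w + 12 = (w - 4)*(w - 3)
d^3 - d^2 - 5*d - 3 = (d - 3)*(d + 1)^2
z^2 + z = z*(z + 1)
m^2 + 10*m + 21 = (m + 3)*(m + 7)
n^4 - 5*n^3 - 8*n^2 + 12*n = n*(n - 6)*(n - 1)*(n + 2)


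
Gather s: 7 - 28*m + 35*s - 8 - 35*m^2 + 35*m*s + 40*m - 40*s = -35*m^2 + 12*m + s*(35*m - 5) - 1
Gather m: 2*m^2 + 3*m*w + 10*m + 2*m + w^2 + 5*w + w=2*m^2 + m*(3*w + 12) + w^2 + 6*w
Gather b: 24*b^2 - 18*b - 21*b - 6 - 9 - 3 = 24*b^2 - 39*b - 18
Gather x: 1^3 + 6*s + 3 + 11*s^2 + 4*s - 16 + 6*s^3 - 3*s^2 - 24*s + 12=6*s^3 + 8*s^2 - 14*s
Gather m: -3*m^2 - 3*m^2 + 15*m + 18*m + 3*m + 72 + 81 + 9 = -6*m^2 + 36*m + 162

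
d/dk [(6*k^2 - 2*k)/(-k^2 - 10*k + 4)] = 2*(-31*k^2 + 24*k - 4)/(k^4 + 20*k^3 + 92*k^2 - 80*k + 16)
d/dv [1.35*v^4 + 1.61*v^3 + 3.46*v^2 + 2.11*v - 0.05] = 5.4*v^3 + 4.83*v^2 + 6.92*v + 2.11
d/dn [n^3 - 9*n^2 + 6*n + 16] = 3*n^2 - 18*n + 6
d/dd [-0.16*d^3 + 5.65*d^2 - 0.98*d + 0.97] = -0.48*d^2 + 11.3*d - 0.98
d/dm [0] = 0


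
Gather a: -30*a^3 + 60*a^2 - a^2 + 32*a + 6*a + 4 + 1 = -30*a^3 + 59*a^2 + 38*a + 5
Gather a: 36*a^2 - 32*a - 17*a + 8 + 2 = 36*a^2 - 49*a + 10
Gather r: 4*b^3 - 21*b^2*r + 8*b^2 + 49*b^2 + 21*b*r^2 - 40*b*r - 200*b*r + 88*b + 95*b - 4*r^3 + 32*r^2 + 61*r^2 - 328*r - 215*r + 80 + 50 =4*b^3 + 57*b^2 + 183*b - 4*r^3 + r^2*(21*b + 93) + r*(-21*b^2 - 240*b - 543) + 130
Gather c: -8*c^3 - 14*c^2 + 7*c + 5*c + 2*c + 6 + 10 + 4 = -8*c^3 - 14*c^2 + 14*c + 20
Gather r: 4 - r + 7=11 - r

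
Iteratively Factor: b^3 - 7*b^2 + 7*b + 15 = (b - 5)*(b^2 - 2*b - 3) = (b - 5)*(b + 1)*(b - 3)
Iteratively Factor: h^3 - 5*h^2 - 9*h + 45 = (h + 3)*(h^2 - 8*h + 15) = (h - 3)*(h + 3)*(h - 5)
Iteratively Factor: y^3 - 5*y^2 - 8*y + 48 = (y - 4)*(y^2 - y - 12) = (y - 4)^2*(y + 3)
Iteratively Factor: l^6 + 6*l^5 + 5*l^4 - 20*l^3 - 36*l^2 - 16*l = (l + 1)*(l^5 + 5*l^4 - 20*l^2 - 16*l) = (l + 1)*(l + 4)*(l^4 + l^3 - 4*l^2 - 4*l) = (l + 1)^2*(l + 4)*(l^3 - 4*l) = (l + 1)^2*(l + 2)*(l + 4)*(l^2 - 2*l) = l*(l + 1)^2*(l + 2)*(l + 4)*(l - 2)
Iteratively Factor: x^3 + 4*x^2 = (x)*(x^2 + 4*x) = x^2*(x + 4)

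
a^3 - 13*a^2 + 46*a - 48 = (a - 8)*(a - 3)*(a - 2)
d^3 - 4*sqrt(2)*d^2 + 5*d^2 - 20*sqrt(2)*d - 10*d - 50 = (d + 5)*(d - 5*sqrt(2))*(d + sqrt(2))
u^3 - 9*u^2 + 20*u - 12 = (u - 6)*(u - 2)*(u - 1)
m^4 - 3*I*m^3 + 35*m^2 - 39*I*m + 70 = (m - 7*I)*(m - 2*I)*(m + I)*(m + 5*I)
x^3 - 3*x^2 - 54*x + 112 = (x - 8)*(x - 2)*(x + 7)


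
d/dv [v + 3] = 1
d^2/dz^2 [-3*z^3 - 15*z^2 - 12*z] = -18*z - 30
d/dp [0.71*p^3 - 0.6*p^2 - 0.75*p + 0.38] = 2.13*p^2 - 1.2*p - 0.75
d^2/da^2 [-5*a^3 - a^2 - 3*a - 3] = -30*a - 2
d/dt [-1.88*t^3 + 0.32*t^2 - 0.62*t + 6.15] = -5.64*t^2 + 0.64*t - 0.62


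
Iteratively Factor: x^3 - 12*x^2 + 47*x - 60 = (x - 4)*(x^2 - 8*x + 15) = (x - 5)*(x - 4)*(x - 3)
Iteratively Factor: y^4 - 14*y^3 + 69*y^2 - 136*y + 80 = (y - 4)*(y^3 - 10*y^2 + 29*y - 20) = (y - 5)*(y - 4)*(y^2 - 5*y + 4) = (y - 5)*(y - 4)*(y - 1)*(y - 4)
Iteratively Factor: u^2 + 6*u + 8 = (u + 4)*(u + 2)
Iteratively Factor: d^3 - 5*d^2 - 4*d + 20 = (d + 2)*(d^2 - 7*d + 10) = (d - 2)*(d + 2)*(d - 5)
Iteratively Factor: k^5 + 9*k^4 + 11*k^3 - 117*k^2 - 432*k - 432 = (k + 3)*(k^4 + 6*k^3 - 7*k^2 - 96*k - 144) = (k - 4)*(k + 3)*(k^3 + 10*k^2 + 33*k + 36) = (k - 4)*(k + 3)^2*(k^2 + 7*k + 12) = (k - 4)*(k + 3)^3*(k + 4)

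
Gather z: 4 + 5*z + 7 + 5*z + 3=10*z + 14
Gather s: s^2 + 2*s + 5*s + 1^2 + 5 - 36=s^2 + 7*s - 30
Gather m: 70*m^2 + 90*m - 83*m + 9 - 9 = 70*m^2 + 7*m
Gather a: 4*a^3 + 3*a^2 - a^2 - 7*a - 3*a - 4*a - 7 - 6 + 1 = 4*a^3 + 2*a^2 - 14*a - 12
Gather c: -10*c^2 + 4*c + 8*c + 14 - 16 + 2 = -10*c^2 + 12*c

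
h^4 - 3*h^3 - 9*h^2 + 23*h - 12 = (h - 4)*(h - 1)^2*(h + 3)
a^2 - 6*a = a*(a - 6)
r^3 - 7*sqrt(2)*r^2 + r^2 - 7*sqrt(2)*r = r*(r + 1)*(r - 7*sqrt(2))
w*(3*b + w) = 3*b*w + w^2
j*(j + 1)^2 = j^3 + 2*j^2 + j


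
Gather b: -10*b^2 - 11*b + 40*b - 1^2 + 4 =-10*b^2 + 29*b + 3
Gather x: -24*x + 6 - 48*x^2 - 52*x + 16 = -48*x^2 - 76*x + 22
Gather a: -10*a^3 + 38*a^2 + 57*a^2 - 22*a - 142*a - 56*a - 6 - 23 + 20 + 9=-10*a^3 + 95*a^2 - 220*a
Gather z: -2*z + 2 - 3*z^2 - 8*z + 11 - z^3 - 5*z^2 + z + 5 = -z^3 - 8*z^2 - 9*z + 18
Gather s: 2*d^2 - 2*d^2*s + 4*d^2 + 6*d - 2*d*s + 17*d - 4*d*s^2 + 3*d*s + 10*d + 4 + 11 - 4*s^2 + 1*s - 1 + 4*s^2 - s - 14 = 6*d^2 - 4*d*s^2 + 33*d + s*(-2*d^2 + d)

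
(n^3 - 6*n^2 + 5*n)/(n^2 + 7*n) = (n^2 - 6*n + 5)/(n + 7)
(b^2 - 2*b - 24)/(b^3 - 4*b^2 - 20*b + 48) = 1/(b - 2)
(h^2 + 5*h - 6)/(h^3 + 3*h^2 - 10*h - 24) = (h^2 + 5*h - 6)/(h^3 + 3*h^2 - 10*h - 24)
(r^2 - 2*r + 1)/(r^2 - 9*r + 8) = (r - 1)/(r - 8)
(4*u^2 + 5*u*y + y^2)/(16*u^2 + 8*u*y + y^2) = (u + y)/(4*u + y)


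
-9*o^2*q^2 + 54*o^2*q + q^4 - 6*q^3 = q*(-3*o + q)*(3*o + q)*(q - 6)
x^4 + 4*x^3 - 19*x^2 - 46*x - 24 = (x - 4)*(x + 1)^2*(x + 6)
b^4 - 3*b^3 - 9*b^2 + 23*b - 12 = (b - 4)*(b - 1)^2*(b + 3)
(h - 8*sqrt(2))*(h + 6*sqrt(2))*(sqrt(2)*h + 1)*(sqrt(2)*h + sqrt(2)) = 2*h^4 - 3*sqrt(2)*h^3 + 2*h^3 - 196*h^2 - 3*sqrt(2)*h^2 - 196*h - 96*sqrt(2)*h - 96*sqrt(2)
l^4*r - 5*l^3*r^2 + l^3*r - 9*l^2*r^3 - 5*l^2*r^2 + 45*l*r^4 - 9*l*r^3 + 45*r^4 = (l - 5*r)*(l - 3*r)*(l + 3*r)*(l*r + r)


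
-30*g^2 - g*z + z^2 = (-6*g + z)*(5*g + z)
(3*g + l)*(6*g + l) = 18*g^2 + 9*g*l + l^2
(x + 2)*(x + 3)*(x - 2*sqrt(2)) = x^3 - 2*sqrt(2)*x^2 + 5*x^2 - 10*sqrt(2)*x + 6*x - 12*sqrt(2)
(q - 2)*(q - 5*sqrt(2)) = q^2 - 5*sqrt(2)*q - 2*q + 10*sqrt(2)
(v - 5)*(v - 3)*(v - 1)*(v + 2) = v^4 - 7*v^3 + 5*v^2 + 31*v - 30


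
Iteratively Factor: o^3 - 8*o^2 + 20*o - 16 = (o - 2)*(o^2 - 6*o + 8) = (o - 2)^2*(o - 4)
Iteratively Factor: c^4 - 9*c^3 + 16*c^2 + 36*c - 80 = (c - 5)*(c^3 - 4*c^2 - 4*c + 16) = (c - 5)*(c + 2)*(c^2 - 6*c + 8) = (c - 5)*(c - 2)*(c + 2)*(c - 4)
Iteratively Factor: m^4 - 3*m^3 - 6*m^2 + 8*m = (m)*(m^3 - 3*m^2 - 6*m + 8) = m*(m + 2)*(m^2 - 5*m + 4) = m*(m - 1)*(m + 2)*(m - 4)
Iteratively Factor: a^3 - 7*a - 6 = (a + 1)*(a^2 - a - 6) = (a + 1)*(a + 2)*(a - 3)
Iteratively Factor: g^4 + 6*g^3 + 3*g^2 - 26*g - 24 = (g + 1)*(g^3 + 5*g^2 - 2*g - 24) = (g - 2)*(g + 1)*(g^2 + 7*g + 12) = (g - 2)*(g + 1)*(g + 3)*(g + 4)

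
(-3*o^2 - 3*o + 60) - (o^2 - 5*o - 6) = -4*o^2 + 2*o + 66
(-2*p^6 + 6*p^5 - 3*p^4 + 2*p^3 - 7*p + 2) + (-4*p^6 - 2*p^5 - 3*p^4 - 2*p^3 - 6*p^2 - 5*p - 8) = -6*p^6 + 4*p^5 - 6*p^4 - 6*p^2 - 12*p - 6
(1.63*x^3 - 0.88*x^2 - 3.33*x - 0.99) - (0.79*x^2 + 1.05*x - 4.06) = 1.63*x^3 - 1.67*x^2 - 4.38*x + 3.07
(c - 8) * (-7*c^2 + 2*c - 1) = -7*c^3 + 58*c^2 - 17*c + 8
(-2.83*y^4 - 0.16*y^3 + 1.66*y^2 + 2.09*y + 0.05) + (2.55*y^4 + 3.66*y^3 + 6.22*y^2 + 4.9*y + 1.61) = -0.28*y^4 + 3.5*y^3 + 7.88*y^2 + 6.99*y + 1.66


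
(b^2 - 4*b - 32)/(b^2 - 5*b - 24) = (b + 4)/(b + 3)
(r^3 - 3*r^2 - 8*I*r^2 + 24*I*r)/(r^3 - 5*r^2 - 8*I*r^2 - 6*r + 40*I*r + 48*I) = r*(r - 3)/(r^2 - 5*r - 6)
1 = 1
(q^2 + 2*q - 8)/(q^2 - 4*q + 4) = (q + 4)/(q - 2)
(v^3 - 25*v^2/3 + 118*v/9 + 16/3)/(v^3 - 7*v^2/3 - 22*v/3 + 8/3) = (9*v^3 - 75*v^2 + 118*v + 48)/(3*(3*v^3 - 7*v^2 - 22*v + 8))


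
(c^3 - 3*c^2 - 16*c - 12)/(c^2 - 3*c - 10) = (c^2 - 5*c - 6)/(c - 5)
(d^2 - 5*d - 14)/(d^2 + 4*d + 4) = (d - 7)/(d + 2)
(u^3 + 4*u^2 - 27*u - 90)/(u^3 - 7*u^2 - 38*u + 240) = (u + 3)/(u - 8)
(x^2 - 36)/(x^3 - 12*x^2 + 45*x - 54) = (x + 6)/(x^2 - 6*x + 9)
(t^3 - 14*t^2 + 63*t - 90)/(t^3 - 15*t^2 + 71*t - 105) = (t - 6)/(t - 7)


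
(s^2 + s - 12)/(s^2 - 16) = (s - 3)/(s - 4)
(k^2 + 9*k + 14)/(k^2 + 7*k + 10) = (k + 7)/(k + 5)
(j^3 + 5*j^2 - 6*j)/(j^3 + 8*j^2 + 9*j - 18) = j/(j + 3)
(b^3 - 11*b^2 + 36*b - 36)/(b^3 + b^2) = (b^3 - 11*b^2 + 36*b - 36)/(b^2*(b + 1))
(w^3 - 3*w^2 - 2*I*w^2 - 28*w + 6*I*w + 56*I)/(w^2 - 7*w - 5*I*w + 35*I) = (w^2 + 2*w*(2 - I) - 8*I)/(w - 5*I)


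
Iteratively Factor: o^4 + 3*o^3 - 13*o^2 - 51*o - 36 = (o + 3)*(o^3 - 13*o - 12) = (o - 4)*(o + 3)*(o^2 + 4*o + 3) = (o - 4)*(o + 1)*(o + 3)*(o + 3)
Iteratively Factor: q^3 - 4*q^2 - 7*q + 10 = (q + 2)*(q^2 - 6*q + 5) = (q - 5)*(q + 2)*(q - 1)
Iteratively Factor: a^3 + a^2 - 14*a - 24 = (a + 3)*(a^2 - 2*a - 8) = (a + 2)*(a + 3)*(a - 4)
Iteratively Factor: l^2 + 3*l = (l)*(l + 3)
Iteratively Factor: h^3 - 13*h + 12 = (h - 3)*(h^2 + 3*h - 4) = (h - 3)*(h - 1)*(h + 4)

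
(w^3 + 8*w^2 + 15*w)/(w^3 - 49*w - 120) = w/(w - 8)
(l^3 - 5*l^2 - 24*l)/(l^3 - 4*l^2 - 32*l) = (l + 3)/(l + 4)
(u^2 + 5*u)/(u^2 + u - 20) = u/(u - 4)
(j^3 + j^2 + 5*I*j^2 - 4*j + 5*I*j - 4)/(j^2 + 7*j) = (j^3 + j^2*(1 + 5*I) + j*(-4 + 5*I) - 4)/(j*(j + 7))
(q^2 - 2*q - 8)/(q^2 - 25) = (q^2 - 2*q - 8)/(q^2 - 25)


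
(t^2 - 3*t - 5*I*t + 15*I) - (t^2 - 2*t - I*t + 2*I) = -t - 4*I*t + 13*I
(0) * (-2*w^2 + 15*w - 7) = 0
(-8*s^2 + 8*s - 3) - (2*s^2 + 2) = -10*s^2 + 8*s - 5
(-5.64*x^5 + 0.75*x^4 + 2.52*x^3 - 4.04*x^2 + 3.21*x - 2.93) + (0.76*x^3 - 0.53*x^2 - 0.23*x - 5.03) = -5.64*x^5 + 0.75*x^4 + 3.28*x^3 - 4.57*x^2 + 2.98*x - 7.96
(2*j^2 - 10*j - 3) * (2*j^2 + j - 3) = 4*j^4 - 18*j^3 - 22*j^2 + 27*j + 9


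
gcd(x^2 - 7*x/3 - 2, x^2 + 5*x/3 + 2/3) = x + 2/3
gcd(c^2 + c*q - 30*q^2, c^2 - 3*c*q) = 1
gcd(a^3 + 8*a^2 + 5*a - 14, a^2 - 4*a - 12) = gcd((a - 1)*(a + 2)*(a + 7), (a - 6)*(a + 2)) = a + 2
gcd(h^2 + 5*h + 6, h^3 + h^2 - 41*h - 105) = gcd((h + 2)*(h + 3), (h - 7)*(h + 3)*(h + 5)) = h + 3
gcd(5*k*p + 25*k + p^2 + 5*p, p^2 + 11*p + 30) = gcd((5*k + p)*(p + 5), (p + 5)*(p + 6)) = p + 5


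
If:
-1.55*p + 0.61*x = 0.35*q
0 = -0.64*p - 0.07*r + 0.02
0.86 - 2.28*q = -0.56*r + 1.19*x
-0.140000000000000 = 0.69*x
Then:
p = -0.42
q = 1.49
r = 4.08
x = -0.20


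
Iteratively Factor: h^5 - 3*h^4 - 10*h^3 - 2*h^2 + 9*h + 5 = (h - 1)*(h^4 - 2*h^3 - 12*h^2 - 14*h - 5) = (h - 1)*(h + 1)*(h^3 - 3*h^2 - 9*h - 5) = (h - 5)*(h - 1)*(h + 1)*(h^2 + 2*h + 1) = (h - 5)*(h - 1)*(h + 1)^2*(h + 1)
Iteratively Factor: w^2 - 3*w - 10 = (w - 5)*(w + 2)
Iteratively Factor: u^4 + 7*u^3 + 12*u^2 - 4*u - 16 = (u - 1)*(u^3 + 8*u^2 + 20*u + 16) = (u - 1)*(u + 4)*(u^2 + 4*u + 4) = (u - 1)*(u + 2)*(u + 4)*(u + 2)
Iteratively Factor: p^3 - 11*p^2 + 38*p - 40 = (p - 2)*(p^2 - 9*p + 20) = (p - 4)*(p - 2)*(p - 5)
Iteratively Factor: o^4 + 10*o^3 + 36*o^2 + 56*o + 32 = (o + 2)*(o^3 + 8*o^2 + 20*o + 16) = (o + 2)^2*(o^2 + 6*o + 8) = (o + 2)^2*(o + 4)*(o + 2)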